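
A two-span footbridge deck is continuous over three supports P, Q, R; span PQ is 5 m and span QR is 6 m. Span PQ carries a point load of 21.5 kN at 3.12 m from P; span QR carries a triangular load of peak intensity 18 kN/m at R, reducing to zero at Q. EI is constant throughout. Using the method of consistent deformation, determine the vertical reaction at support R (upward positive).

R_R = 31.01 kN

Release continuity at Q by inserting a hinge; the redundant is the internal moment M_Q. The primary structure is two simply-supported spans PQ and QR.
Rotations at Q on the released spans (each span's end-slope, ×1/EI):
  span PQ: point load 21.5 at a = 3.12: Pab(L + a)/(6LEI) = 34.13/EI
  span QR: triangular load, peak 18: 7w₀L³/(360EI) = 75.6/EI
  relative rotation θ_0 = (34.13 + 75.6)/EI = 109.7/EI
A unit hogging moment at Q produces rotation L₁/(3EI) + L₂/(3EI) = 3.667/EI.
Compatibility: M_Q·(L₁+L₂)/(3EI) = θ_0, giving M_Q = 29.93 kN·m (hogging).
Span QR, ΣM about R: R_Q^{QR}·6 = 108 + 29.93, so R_Q^{QR} = 22.99 kN and R_R = 54 − 22.99 = 31.01 kN.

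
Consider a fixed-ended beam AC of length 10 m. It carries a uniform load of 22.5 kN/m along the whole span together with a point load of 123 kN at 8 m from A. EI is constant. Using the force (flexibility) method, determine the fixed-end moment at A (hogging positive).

Release both end moments; the primary structure is a simply-supported span AC with redundants M_A and M_C.
On the primary (simply-supported) span, the end slopes from the loading are:
  at A: UDL 22.5: wL³/(24EI) = 937.5/EI
  at C: UDL 22.5: wL³/(24EI) = 937.5/EI
  at A: point load 123 at a = 8: Pab(L + b)/(6LEI) = 393.6/EI
  at C: point load 123 at a = 8: Pab(L + a)/(6LEI) = 590.4/EI
  θ_A0 = 1331/EI,  θ_C0 = 1528/EI
Flexibility coefficients: a unit moment at one end gives L/(3EI) there and L/(6EI) at the far end, so f₁₁ = f₂₂ = 3.333/EI and f₁₂ = f₂₁ = 1.667/EI.
Compatibility — zero rotation at each built-in end:
  3.333 M_A + 1.667 M_C = 1331
  1.667 M_A + 3.333 M_C = 1528
Solving the pair gives M_A = 226.9 kN·m and M_C = 344.9 kN·m (hogging).

M_A = 226.9 kN·m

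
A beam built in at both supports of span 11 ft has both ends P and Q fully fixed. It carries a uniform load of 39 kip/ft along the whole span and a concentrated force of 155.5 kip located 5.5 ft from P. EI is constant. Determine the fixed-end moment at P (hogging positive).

M_P = 607.1 kip·ft

Release both end moments; the primary structure is a simply-supported span PQ with redundants M_P and M_Q.
Simple-span end rotations at P and Q under the given loads:
  at P: UDL 39: wL³/(24EI) = 2163/EI
  at Q: UDL 39: wL³/(24EI) = 2163/EI
  at P: point load 155.5 at a = 5.5: Pab(L + b)/(6LEI) = 1176/EI
  at Q: point load 155.5 at a = 5.5: Pab(L + a)/(6LEI) = 1176/EI
  θ_P0 = 3339/EI,  θ_Q0 = 3339/EI
Flexibility coefficients: a unit moment at one end gives L/(3EI) there and L/(6EI) at the far end, so f₁₁ = f₂₂ = 3.667/EI and f₁₂ = f₂₁ = 1.833/EI.
Compatibility — zero rotation at each built-in end:
  3.667 M_P + 1.833 M_Q = 3339
  1.833 M_P + 3.667 M_Q = 3339
Solving the pair gives M_P = 607.1 kip·ft and M_Q = 607.1 kip·ft (hogging).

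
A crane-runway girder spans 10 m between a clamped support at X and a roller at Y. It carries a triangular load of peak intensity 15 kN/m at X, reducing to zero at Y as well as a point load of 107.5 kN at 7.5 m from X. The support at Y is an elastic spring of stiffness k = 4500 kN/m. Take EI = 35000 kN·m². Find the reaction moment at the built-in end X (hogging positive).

M_X = 244.9 kN·m

Take the reaction at Y as the redundant and release it; the primary structure is a cantilever fixed at X.
Free-end deflection of the primary structure under the applied loading (downward +):
  triangular load, peak 15 at the fixed end: w₀L⁴/(30EI) = 5000/EI
  point load 107.5 at a = 7.5: Pa²(3L − a)/(6EI) = 22676/EI
  δ_0 = 27676/EI
Tip deflection under a unit load at Y: L³/(3EI) = 333.3/EI.
With EI = 35000 kN·m²: δ_0 = 0.79074 m and δ_{YY} = 0.009524 m/kN.
Compatibility — the spring shortens by R_Y/k under the reaction it provides: δ_0 − R_Y·δ_{YY} = R_Y/k. With 1/k = 0.000222 m/kN, R_Y = δ_0 / (δ_{YY} + 1/k) = 0.79074 / (0.009524 + 0.000222) = 81.13 kN.
Moment equilibrium about X: M_X = Σ(load moments about X) − R_Y·L = 1056 − 81.13×10 = 244.9 kN·m.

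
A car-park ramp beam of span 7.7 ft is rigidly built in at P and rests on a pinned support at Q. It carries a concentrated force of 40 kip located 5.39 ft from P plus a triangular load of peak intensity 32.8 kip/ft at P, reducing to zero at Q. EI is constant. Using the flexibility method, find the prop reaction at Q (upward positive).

Take the reaction at Q as the redundant and release it; the primary structure is a cantilever fixed at P.
Primary-structure tip deflection at Q by superposition:
  point load 40 at a = 5.39: Pa²(3L − a)/(6EI) = 3430/EI
  triangular load, peak 32.8 at the fixed end: w₀L⁴/(30EI) = 3843/EI
  δ_0 = 7273/EI
Flexibility coefficient — unit upward force at Q: δ_{QQ} = L³/(3EI) = 152.2/EI.
The prop prevents deflection at Q: R_Q = δ_0/δ_{QQ} = 7273/152.2 = 47.8 kip.

R_Q = 47.8 kip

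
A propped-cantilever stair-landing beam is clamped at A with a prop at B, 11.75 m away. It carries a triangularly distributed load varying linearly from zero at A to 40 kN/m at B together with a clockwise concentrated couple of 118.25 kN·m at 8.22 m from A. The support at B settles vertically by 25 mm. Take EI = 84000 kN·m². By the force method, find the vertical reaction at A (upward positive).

R_A = 95.9 kN

Release the roller at B. Primary structure: cantilever fixed at A.
Free-end deflection of the primary structure under the applied loading (downward +):
  triangular load, peak 40 at the free end: 11w₀L⁴/(120EI) = 69891/EI
  clockwise couple 118.25 at a = 8.22: M₀a(2L − a)/(2EI) = 7426/EI
  δ_0 = 77317/EI
Tip deflection under a unit load at B: L³/(3EI) = 540.7/EI.
With EI = 84000 kN·m²: δ_0 = 0.92045 m and δ_{BB} = 0.006437 m/kN.
Compatibility — the beam at B must follow the support down by 0.025 m: δ_0 − R_B·δ_{BB} = 0.025, so R_B = (0.92045 − 0.025)/0.006437 = 139.1 kN.
Vertical equilibrium: R_A = ΣP − R_B = 235 − 139.1 = 95.9 kN.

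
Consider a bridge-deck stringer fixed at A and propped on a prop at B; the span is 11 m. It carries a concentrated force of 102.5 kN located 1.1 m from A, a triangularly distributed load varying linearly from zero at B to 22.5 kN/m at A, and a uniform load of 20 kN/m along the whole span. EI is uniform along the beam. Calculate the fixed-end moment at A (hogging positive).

M_A = 580.4 kN·m

Release the roller at B. Primary structure: cantilever fixed at A.
Deflection at B on the released cantilever, summing each load's contribution:
  point load 102.5 at a = 1.1: Pa²(3L − a)/(6EI) = 659.4/EI
  triangular load, peak 22.5 at the fixed end: w₀L⁴/(30EI) = 10981/EI
  UDL 20: wL⁴/(8EI) = 36602/EI
  δ_0 = 48243/EI
Tip deflection under a unit load at B: L³/(3EI) = 443.7/EI.
The prop prevents deflection at B: R_B = δ_0/δ_{BB} = 48243/443.7 = 108.7 kN.
Moment equilibrium about A: M_A = Σ(load moments about A) − R_B·L = 1776 − 108.7×11 = 580.4 kN·m.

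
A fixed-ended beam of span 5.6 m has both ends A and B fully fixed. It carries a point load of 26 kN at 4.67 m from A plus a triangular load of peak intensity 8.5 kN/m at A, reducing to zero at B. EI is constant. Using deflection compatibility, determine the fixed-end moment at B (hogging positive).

M_B = 25.7 kN·m

Release both end moments; the primary structure is a simply-supported span AB with redundants M_A and M_B.
End rotations of the released simple span under the applied load (×1/EI):
  at A: point load 26 at a = 4.67: Pab(L + b)/(6LEI) = 21.95/EI
  at B: point load 26 at a = 4.67: Pab(L + a)/(6LEI) = 34.51/EI
  at A: triangular load, peak 8.5: w₀L³/(45EI) = 33.17/EI
  at B: triangular load, peak 8.5: 7w₀L³/(360EI) = 29.03/EI
  θ_A0 = 55.12/EI,  θ_B0 = 63.54/EI
Flexibility coefficients: a unit moment at one end gives L/(3EI) there and L/(6EI) at the far end, so f₁₁ = f₂₂ = 1.867/EI and f₁₂ = f₂₁ = 0.9333/EI.
Compatibility — zero rotation at each built-in end:
  1.867 M_A + 0.9333 M_B = 55.12
  0.9333 M_A + 1.867 M_B = 63.54
Solving the pair gives M_A = 16.68 kN·m and M_B = 25.7 kN·m (hogging).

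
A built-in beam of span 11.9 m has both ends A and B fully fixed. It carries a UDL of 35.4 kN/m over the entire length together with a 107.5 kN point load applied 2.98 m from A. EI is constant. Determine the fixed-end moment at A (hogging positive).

Take the two fixed-end moments M_A, M_B as redundants; the released structure is the simple span AB.
Simple-span end rotations at A and B under the given loads:
  at A: UDL 35.4: wL³/(24EI) = 2486/EI
  at B: UDL 35.4: wL³/(24EI) = 2486/EI
  at A: point load 107.5 at a = 2.98: Pab(L + b)/(6LEI) = 833.2/EI
  at B: point load 107.5 at a = 2.98: Pab(L + a)/(6LEI) = 595.5/EI
  θ_A0 = 3319/EI,  θ_B0 = 3081/EI
Flexibility coefficients: a unit moment at one end gives L/(3EI) there and L/(6EI) at the far end, so f₁₁ = f₂₂ = 3.967/EI and f₁₂ = f₂₁ = 1.983/EI.
Compatibility — zero rotation at each built-in end:
  3.967 M_A + 1.983 M_B = 3319
  1.983 M_A + 3.967 M_B = 3081
Solving the pair gives M_A = 597.7 kN·m and M_B = 477.9 kN·m (hogging).

M_A = 597.7 kN·m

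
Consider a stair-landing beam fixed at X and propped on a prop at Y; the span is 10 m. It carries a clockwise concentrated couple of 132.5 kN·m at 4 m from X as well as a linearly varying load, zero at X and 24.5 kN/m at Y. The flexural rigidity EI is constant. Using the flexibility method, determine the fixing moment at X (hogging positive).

M_X = 148.2 kN·m

Take the reaction at Y as the redundant and release it; the primary structure is a cantilever fixed at X.
Primary-structure tip deflection at Y by superposition:
  clockwise couple 132.5 at a = 4: M₀a(2L − a)/(2EI) = 4240/EI
  triangular load, peak 24.5 at the free end: 11w₀L⁴/(120EI) = 22458/EI
  δ_0 = 26698/EI
Tip deflection under a unit load at Y: L³/(3EI) = 333.3/EI.
The prop prevents deflection at Y: R_Y = δ_0/δ_{YY} = 26698/333.3 = 80.09 kN.
Moment equilibrium about X: M_X = Σ(load moments about X) − R_Y·L = 949.2 − 80.09×10 = 148.2 kN·m.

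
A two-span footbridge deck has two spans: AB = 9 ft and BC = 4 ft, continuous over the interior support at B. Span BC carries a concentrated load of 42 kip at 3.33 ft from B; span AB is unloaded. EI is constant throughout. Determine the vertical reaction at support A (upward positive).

R_A = -0.4675 kip

Release continuity at B by inserting a hinge; the redundant is the internal moment M_B. The primary structure is two simply-supported spans AB and BC.
Discontinuity in slope at B on the released structure — sum the simple-span end rotations:
  span BC: point load 42 at a = 3.33: Pab(L + b)/(6LEI) = 18.23/EI
  relative rotation θ_0 = (0 + 18.23)/EI = 18.23/EI
A unit hogging moment at B produces rotation L₁/(3EI) + L₂/(3EI) = 4.333/EI.
Compatibility: M_B·(L₁+L₂)/(3EI) = θ_0, giving M_B = 4.208 kip·ft (hogging).
Span AB, ΣM about A with M_B applied at B: R_B^{AB}·9 = 0 + 4.208, so R_B^{AB} = 0.4675 kip and R_A = 0 − 0.4675 = -0.4675 kip.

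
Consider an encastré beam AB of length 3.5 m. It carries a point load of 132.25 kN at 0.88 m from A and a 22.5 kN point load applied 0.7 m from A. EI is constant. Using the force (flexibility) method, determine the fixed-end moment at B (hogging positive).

M_B = 24.42 kN·m

Take the two fixed-end moments M_A, M_B as redundants; the released structure is the simple span AB.
Simple-span end rotations at A and B under the given loads:
  at A: point load 132.25 at a = 0.88: Pab(L + b)/(6LEI) = 88.86/EI
  at B: point load 132.25 at a = 0.88: Pab(L + a)/(6LEI) = 63.6/EI
  at A: point load 22.5 at a = 0.7: Pab(L + b)/(6LEI) = 13.23/EI
  at B: point load 22.5 at a = 0.7: Pab(L + a)/(6LEI) = 8.82/EI
  θ_A0 = 102.1/EI,  θ_B0 = 72.42/EI
Flexibility coefficients: a unit moment at one end gives L/(3EI) there and L/(6EI) at the far end, so f₁₁ = f₂₂ = 1.167/EI and f₁₂ = f₂₁ = 0.5833/EI.
Compatibility — zero rotation at each built-in end:
  1.167 M_A + 0.5833 M_B = 102.1
  0.5833 M_A + 1.167 M_B = 72.42
Solving the pair gives M_A = 75.29 kN·m and M_B = 24.42 kN·m (hogging).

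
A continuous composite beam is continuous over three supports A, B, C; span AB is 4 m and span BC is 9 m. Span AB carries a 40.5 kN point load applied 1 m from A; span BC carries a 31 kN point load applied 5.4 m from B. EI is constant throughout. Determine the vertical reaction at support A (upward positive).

Take M_B as the redundant. Released structure: two simple spans AB and BC with a hinge at B.
End slopes at the hinge B, treating each span as simply supported:
  span AB: point load 40.5 at a = 1: Pab(L + a)/(6LEI) = 25.31/EI
  span BC: point load 31 at a = 5.4: Pab(L + b)/(6LEI) = 140.6/EI
  relative rotation θ_0 = (25.31 + 140.6)/EI = 165.9/EI
A unit hogging moment at B produces rotation L₁/(3EI) + L₂/(3EI) = 4.333/EI.
Slope continuity at B: θ_0 = M_B·4.333/EI, so M_B = 165.9/4.333 = 38.29 kN·m (hogging).
Span AB, ΣM about A with M_B applied at B: R_B^{AB}·4 = 40.5 + 38.29, so R_B^{AB} = 19.7 kN and R_A = 40.5 − 19.7 = 20.8 kN.

R_A = 20.8 kN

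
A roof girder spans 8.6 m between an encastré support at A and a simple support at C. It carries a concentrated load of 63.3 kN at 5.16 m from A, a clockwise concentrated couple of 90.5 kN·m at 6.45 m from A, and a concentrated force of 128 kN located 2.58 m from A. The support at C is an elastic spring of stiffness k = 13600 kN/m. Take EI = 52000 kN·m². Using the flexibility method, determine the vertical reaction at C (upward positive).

Choose R_C as the redundant. The primary structure is the cantilever fixed at A.
Downward deflection at the released point C due to the loads:
  point load 63.3 at a = 5.16: Pa²(3L − a)/(6EI) = 5798/EI
  clockwise couple 90.5 at a = 6.45: M₀a(2L − a)/(2EI) = 3138/EI
  point load 128 at a = 2.58: Pa²(3L − a)/(6EI) = 3297/EI
  δ_0 = 12233/EI
Tip deflection under a unit load at C: L³/(3EI) = 212/EI.
With EI = 52000 kN·m²: δ_0 = 0.23524 m and δ_{CC} = 0.004077 m/kN.
Compatibility — the spring shortens by R_C/k under the reaction it provides: δ_0 − R_C·δ_{CC} = R_C/k. With 1/k = 0.000074 m/kN, R_C = δ_0 / (δ_{CC} + 1/k) = 0.23524 / (0.004077 + 0.000074) = 56.67 kN.

R_C = 56.67 kN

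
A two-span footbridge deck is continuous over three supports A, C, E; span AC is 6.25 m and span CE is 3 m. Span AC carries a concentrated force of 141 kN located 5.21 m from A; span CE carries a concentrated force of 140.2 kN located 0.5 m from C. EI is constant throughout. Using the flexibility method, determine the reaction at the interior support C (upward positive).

R_C = 280.3 kN

Release continuity at C by inserting a hinge; the redundant is the internal moment M_C. The primary structure is two simply-supported spans AC and CE.
Rotations at C on the released spans (each span's end-slope, ×1/EI):
  span AC: point load 141 at a = 5.21: Pab(L + a)/(6LEI) = 233.5/EI
  span CE: point load 140.2 at a = 0.5: Pab(L + b)/(6LEI) = 53.55/EI
  relative rotation θ_0 = (233.5 + 53.55)/EI = 287/EI
A unit hogging moment at C produces rotation L₁/(3EI) + L₂/(3EI) = 3.083/EI.
Compatibility: M_C·(L₁+L₂)/(3EI) = θ_0, giving M_C = 93.09 kN·m (hogging).
Span AC, ΣM about A with M_C applied at C: R_C^{AC}·6.25 = 734.6 + 93.09, so R_C^{AC} = 132.4 kN and R_A = 141 − 132.4 = 8.568 kN.
Span CE, ΣM about E: R_C^{CE}·3 = 350.5 + 93.09, so R_C^{CE} = 147.9 kN and R_E = 140.2 − 147.9 = -7.663 kN.
R_C = 132.4 + 147.9 = 280.3 kN.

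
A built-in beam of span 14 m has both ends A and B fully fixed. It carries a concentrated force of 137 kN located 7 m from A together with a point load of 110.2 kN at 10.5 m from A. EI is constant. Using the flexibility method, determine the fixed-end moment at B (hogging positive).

M_B = 456.7 kN·m

Release both end moments; the primary structure is a simply-supported span AB with redundants M_A and M_B.
On the primary (simply-supported) span, the end slopes from the loading are:
  at A: point load 137 at a = 7: Pab(L + b)/(6LEI) = 1678/EI
  at B: point load 137 at a = 7: Pab(L + a)/(6LEI) = 1678/EI
  at A: point load 110.2 at a = 10.5: Pab(L + b)/(6LEI) = 843.7/EI
  at B: point load 110.2 at a = 10.5: Pab(L + a)/(6LEI) = 1181/EI
  θ_A0 = 2522/EI,  θ_B0 = 2859/EI
Flexibility coefficients: a unit moment at one end gives L/(3EI) there and L/(6EI) at the far end, so f₁₁ = f₂₂ = 4.667/EI and f₁₂ = f₂₁ = 2.333/EI.
Compatibility — zero rotation at each built-in end:
  4.667 M_A + 2.333 M_B = 2522
  2.333 M_A + 4.667 M_B = 2859
Solving the pair gives M_A = 312.1 kN·m and M_B = 456.7 kN·m (hogging).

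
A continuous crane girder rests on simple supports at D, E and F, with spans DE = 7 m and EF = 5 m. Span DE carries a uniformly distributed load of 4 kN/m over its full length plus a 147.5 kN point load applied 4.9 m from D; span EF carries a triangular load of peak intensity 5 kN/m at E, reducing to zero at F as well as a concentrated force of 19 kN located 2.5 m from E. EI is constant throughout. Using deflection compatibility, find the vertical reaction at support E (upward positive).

Insert a hinge at E; M_E is the redundant, and each span becomes simply supported.
End slopes at the hinge E, treating each span as simply supported:
  span DE: UDL 4: wL³/(24EI) = 57.17/EI
  span DE: point load 147.5 at a = 4.9: Pab(L + a)/(6LEI) = 430/EI
  span EF: triangular load, peak 5: w₀L³/(45EI) = 13.89/EI
  span EF: point load 19 at a = 2.5: Pab(L + b)/(6LEI) = 29.69/EI
  relative rotation θ_0 = (487.2 + 43.58)/EI = 530.8/EI
A unit hogging moment at E produces rotation L₁/(3EI) + L₂/(3EI) = 4/EI.
Compatibility: M_E·(L₁+L₂)/(3EI) = θ_0, giving M_E = 132.7 kN·m (hogging).
Span DE, ΣM about D with M_E applied at E: R_E^{DE}·7 = 820.8 + 132.7, so R_E^{DE} = 136.2 kN and R_D = 175.5 − 136.2 = 39.29 kN.
Span EF, ΣM about F: R_E^{EF}·5 = 89.17 + 132.7, so R_E^{EF} = 44.37 kN and R_F = 31.5 − 44.37 = -12.87 kN.
R_E = 136.2 + 44.37 = 180.6 kN.

R_E = 180.6 kN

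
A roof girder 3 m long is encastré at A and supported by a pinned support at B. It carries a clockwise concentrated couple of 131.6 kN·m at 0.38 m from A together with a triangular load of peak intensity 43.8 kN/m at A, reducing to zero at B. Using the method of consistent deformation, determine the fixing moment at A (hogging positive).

Take the reaction at B as the redundant and release it; the primary structure is a cantilever fixed at A.
Free-end deflection of the primary structure under the applied loading (downward +):
  clockwise couple 131.6 at a = 0.38: M₀a(2L − a)/(2EI) = 140.5/EI
  triangular load, peak 43.8 at the fixed end: w₀L⁴/(30EI) = 118.3/EI
  δ_0 = 258.8/EI
Tip deflection under a unit load at B: L³/(3EI) = 9/EI.
The prop prevents deflection at B: R_B = δ_0/δ_{BB} = 258.8/9 = 28.75 kN.
Moment equilibrium about A: M_A = Σ(load moments about A) − R_B·L = 197.3 − 28.75×3 = 111 kN·m.

M_A = 111 kN·m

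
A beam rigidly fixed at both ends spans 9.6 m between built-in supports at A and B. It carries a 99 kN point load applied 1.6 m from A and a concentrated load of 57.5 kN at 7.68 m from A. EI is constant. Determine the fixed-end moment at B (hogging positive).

M_B = 92.66 kN·m

Take the two fixed-end moments M_A, M_B as redundants; the released structure is the simple span AB.
On the primary (simply-supported) span, the end slopes from the loading are:
  at A: point load 99 at a = 1.6: Pab(L + b)/(6LEI) = 387.2/EI
  at B: point load 99 at a = 1.6: Pab(L + a)/(6LEI) = 246.4/EI
  at A: point load 57.5 at a = 7.68: Pab(L + b)/(6LEI) = 169.6/EI
  at B: point load 57.5 at a = 7.68: Pab(L + a)/(6LEI) = 254.4/EI
  θ_A0 = 556.8/EI,  θ_B0 = 500.8/EI
Flexibility coefficients: a unit moment at one end gives L/(3EI) there and L/(6EI) at the far end, so f₁₁ = f₂₂ = 3.2/EI and f₁₂ = f₂₁ = 1.6/EI.
Compatibility — zero rotation at each built-in end:
  3.2 M_A + 1.6 M_B = 556.8
  1.6 M_A + 3.2 M_B = 500.8
Solving the pair gives M_A = 127.7 kN·m and M_B = 92.66 kN·m (hogging).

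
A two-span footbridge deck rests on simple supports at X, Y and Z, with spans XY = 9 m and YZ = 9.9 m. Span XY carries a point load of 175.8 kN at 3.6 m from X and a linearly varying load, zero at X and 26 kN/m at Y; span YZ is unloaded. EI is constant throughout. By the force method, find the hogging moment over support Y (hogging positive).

M_Y = 193.4 kN·m

Insert a hinge at Y; M_Y is the redundant, and each span becomes simply supported.
Rotations at Y on the released spans (each span's end-slope, ×1/EI):
  span XY: point load 175.8 at a = 3.6: Pab(L + a)/(6LEI) = 797.4/EI
  span XY: triangular load, peak 26: w₀L³/(45EI) = 421.2/EI
  relative rotation θ_0 = (1219 + 0)/EI = 1219/EI
A unit hogging moment at Y produces rotation L₁/(3EI) + L₂/(3EI) = 6.3/EI.
Compatibility: M_Y·(L₁+L₂)/(3EI) = θ_0, giving M_Y = 193.4 kN·m (hogging).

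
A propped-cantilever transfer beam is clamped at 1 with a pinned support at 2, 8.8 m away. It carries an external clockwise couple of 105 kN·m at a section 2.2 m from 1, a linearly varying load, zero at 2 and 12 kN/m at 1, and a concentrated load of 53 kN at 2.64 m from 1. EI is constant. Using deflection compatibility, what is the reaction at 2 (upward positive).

Release the roller at 2. Primary structure: cantilever fixed at 1.
Free-end deflection of the primary structure under the applied loading (downward +):
  clockwise couple 105 at a = 2.2: M₀a(2L − a)/(2EI) = 1779/EI
  triangular load, peak 12 at the fixed end: w₀L⁴/(30EI) = 2399/EI
  point load 53 at a = 2.64: Pa²(3L − a)/(6EI) = 1463/EI
  δ_0 = 5640/EI
Flexibility coefficient — unit upward force at 2: δ_{22} = L³/(3EI) = 227.2/EI.
Compatibility at 2: δ_0 − R_2·δ_{22} = 0, so R_2 = 5640/227.2 = 24.83 kN.

R_2 = 24.83 kN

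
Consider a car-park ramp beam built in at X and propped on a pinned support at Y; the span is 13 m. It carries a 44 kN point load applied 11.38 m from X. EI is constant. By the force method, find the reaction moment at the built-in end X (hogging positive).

M_X = 35.09 kN·m

Choose R_Y as the redundant. The primary structure is the cantilever fixed at X.
Free-end deflection of the primary structure under the applied loading (downward +):
  point load 44 at a = 11.38: Pa²(3L − a)/(6EI) = 26231/EI
Tip deflection under a unit load at Y: L³/(3EI) = 732.3/EI.
The prop prevents deflection at Y: R_Y = δ_0/δ_{YY} = 26231/732.3 = 35.82 kN.
Moment equilibrium about X: M_X = Σ(load moments about X) − R_Y·L = 500.7 − 35.82×13 = 35.09 kN·m.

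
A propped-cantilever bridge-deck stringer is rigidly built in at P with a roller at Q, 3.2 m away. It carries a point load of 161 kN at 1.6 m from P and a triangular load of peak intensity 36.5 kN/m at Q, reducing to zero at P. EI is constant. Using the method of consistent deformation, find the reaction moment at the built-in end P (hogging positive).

Release the roller at Q. Primary structure: cantilever fixed at P.
Downward deflection at the released point Q due to the loads:
  point load 161 at a = 1.6: Pa²(3L − a)/(6EI) = 549.5/EI
  triangular load, peak 36.5 at the free end: 11w₀L⁴/(120EI) = 350.8/EI
  δ_0 = 900.4/EI
Flexibility coefficient — unit upward force at Q: δ_{QQ} = L³/(3EI) = 10.92/EI.
Compatibility at Q: δ_0 − R_Q·δ_{QQ} = 0, so R_Q = 900.4/10.92 = 82.43 kN.
Moment equilibrium about P: M_P = Σ(load moments about P) − R_Q·L = 382.2 − 82.43×3.2 = 118.4 kN·m.

M_P = 118.4 kN·m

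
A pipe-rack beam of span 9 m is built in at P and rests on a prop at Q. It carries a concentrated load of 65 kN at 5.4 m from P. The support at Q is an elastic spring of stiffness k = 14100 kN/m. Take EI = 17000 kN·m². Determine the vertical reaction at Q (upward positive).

R_Q = 27.94 kN

Take the reaction at Q as the redundant and release it; the primary structure is a cantilever fixed at P.
Primary-structure tip deflection at Q by superposition:
  point load 65 at a = 5.4: Pa²(3L − a)/(6EI) = 6823/EI
Tip deflection under a unit load at Q: L³/(3EI) = 243/EI.
With EI = 17000 kN·m²: δ_0 = 0.40138 m and δ_{QQ} = 0.014294 m/kN.
Compatibility — the spring shortens by R_Q/k under the reaction it provides: δ_0 − R_Q·δ_{QQ} = R_Q/k. With 1/k = 0.000071 m/kN, R_Q = δ_0 / (δ_{QQ} + 1/k) = 0.40138 / (0.014294 + 0.000071) = 27.94 kN.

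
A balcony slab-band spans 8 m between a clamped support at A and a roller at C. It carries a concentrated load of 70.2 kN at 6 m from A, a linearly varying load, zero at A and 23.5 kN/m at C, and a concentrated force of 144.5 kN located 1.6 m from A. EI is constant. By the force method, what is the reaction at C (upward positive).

R_C = 104.2 kN

Remove the prop at C; the released (primary) structure is a cantilever built in at A.
Downward deflection at the released point C due to the loads:
  point load 70.2 at a = 6: Pa²(3L − a)/(6EI) = 7582/EI
  triangular load, peak 23.5 at the free end: 11w₀L⁴/(120EI) = 8823/EI
  point load 144.5 at a = 1.6: Pa²(3L − a)/(6EI) = 1381/EI
  δ_0 = 17786/EI
Tip deflection under a unit load at C: L³/(3EI) = 170.7/EI.
The prop prevents deflection at C: R_C = δ_0/δ_{CC} = 17786/170.7 = 104.2 kN.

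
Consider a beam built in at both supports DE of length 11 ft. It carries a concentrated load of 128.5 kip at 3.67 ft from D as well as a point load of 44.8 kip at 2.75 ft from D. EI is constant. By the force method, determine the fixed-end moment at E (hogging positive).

Take the two fixed-end moments M_D, M_E as redundants; the released structure is the simple span DE.
On the primary (simply-supported) span, the end slopes from the loading are:
  at D: point load 128.5 at a = 3.67: Pab(L + b)/(6LEI) = 960/EI
  at E: point load 128.5 at a = 3.67: Pab(L + a)/(6LEI) = 768.4/EI
  at D: point load 44.8 at a = 2.75: Pab(L + b)/(6LEI) = 296.4/EI
  at E: point load 44.8 at a = 2.75: Pab(L + a)/(6LEI) = 211.8/EI
  θ_D0 = 1256/EI,  θ_E0 = 980.1/EI
Flexibility coefficients: a unit moment at one end gives L/(3EI) there and L/(6EI) at the far end, so f₁₁ = f₂₂ = 3.667/EI and f₁₂ = f₂₁ = 1.833/EI.
Compatibility — zero rotation at each built-in end:
  3.667 M_D + 1.833 M_E = 1256
  1.833 M_D + 3.667 M_E = 980.1
Solving the pair gives M_D = 278.7 kip·ft and M_E = 127.9 kip·ft (hogging).

M_E = 127.9 kip·ft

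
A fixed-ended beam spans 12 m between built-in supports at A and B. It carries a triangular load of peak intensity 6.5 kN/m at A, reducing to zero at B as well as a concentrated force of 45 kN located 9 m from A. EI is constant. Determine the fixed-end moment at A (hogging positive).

Release both end moments; the primary structure is a simply-supported span AB with redundants M_A and M_B.
On the primary (simply-supported) span, the end slopes from the loading are:
  at A: triangular load, peak 6.5: w₀L³/(45EI) = 249.6/EI
  at B: triangular load, peak 6.5: 7w₀L³/(360EI) = 218.4/EI
  at A: point load 45 at a = 9: Pab(L + b)/(6LEI) = 253.1/EI
  at B: point load 45 at a = 9: Pab(L + a)/(6LEI) = 354.4/EI
  θ_A0 = 502.7/EI,  θ_B0 = 572.8/EI
Flexibility coefficients: a unit moment at one end gives L/(3EI) there and L/(6EI) at the far end, so f₁₁ = f₂₂ = 4/EI and f₁₂ = f₂₁ = 2/EI.
Compatibility — zero rotation at each built-in end:
  4 M_A + 2 M_B = 502.7
  2 M_A + 4 M_B = 572.8
Solving the pair gives M_A = 72.11 kN·m and M_B = 107.1 kN·m (hogging).

M_A = 72.11 kN·m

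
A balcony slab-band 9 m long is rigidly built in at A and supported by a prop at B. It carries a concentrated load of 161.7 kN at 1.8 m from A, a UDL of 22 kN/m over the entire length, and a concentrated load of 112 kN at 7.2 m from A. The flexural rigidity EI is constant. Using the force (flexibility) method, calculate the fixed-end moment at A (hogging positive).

M_A = 529.1 kN·m

Take the reaction at B as the redundant and release it; the primary structure is a cantilever fixed at A.
Downward deflection at the released point B due to the loads:
  point load 161.7 at a = 1.8: Pa²(3L − a)/(6EI) = 2200/EI
  UDL 22: wL⁴/(8EI) = 18043/EI
  point load 112 at a = 7.2: Pa²(3L − a)/(6EI) = 19160/EI
  δ_0 = 39403/EI
Flexibility coefficient — unit upward force at B: δ_{BB} = L³/(3EI) = 243/EI.
Compatibility at B: δ_0 − R_B·δ_{BB} = 0, so R_B = 39403/243 = 162.2 kN.
Moment equilibrium about A: M_A = Σ(load moments about A) − R_B·L = 1988 − 162.2×9 = 529.1 kN·m.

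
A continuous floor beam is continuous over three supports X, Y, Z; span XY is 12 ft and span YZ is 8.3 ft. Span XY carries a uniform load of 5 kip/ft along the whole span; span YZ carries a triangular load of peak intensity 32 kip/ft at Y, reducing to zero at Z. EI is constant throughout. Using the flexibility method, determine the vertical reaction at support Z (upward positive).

R_Z = 30.62 kip

Release continuity at Y by inserting a hinge; the redundant is the internal moment M_Y. The primary structure is two simply-supported spans XY and YZ.
Discontinuity in slope at Y on the released structure — sum the simple-span end rotations:
  span XY: UDL 5: wL³/(24EI) = 360/EI
  span YZ: triangular load, peak 32: w₀L³/(45EI) = 406.6/EI
  relative rotation θ_0 = (360 + 406.6)/EI = 766.6/EI
A unit hogging moment at Y produces rotation L₁/(3EI) + L₂/(3EI) = 6.767/EI.
Compatibility: M_Y·(L₁+L₂)/(3EI) = θ_0, giving M_Y = 113.3 kip·ft (hogging).
Span YZ, ΣM about Z: R_Y^{YZ}·8.3 = 734.8 + 113.3, so R_Y^{YZ} = 102.2 kip and R_Z = 132.8 − 102.2 = 30.62 kip.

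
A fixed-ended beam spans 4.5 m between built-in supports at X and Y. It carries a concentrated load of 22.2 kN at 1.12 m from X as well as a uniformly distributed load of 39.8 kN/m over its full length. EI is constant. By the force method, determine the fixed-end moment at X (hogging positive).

M_X = 81.19 kN·m

Take the two fixed-end moments M_X, M_Y as redundants; the released structure is the simple span XY.
End rotations of the released simple span under the applied load (×1/EI):
  at X: point load 22.2 at a = 1.12: Pab(L + b)/(6LEI) = 24.53/EI
  at Y: point load 22.2 at a = 1.12: Pab(L + a)/(6LEI) = 17.49/EI
  at X: UDL 39.8: wL³/(24EI) = 151.1/EI
  at Y: UDL 39.8: wL³/(24EI) = 151.1/EI
  θ_X0 = 175.6/EI,  θ_Y0 = 168.6/EI
Flexibility coefficients: a unit moment at one end gives L/(3EI) there and L/(6EI) at the far end, so f₁₁ = f₂₂ = 1.5/EI and f₁₂ = f₂₁ = 0.75/EI.
Compatibility — zero rotation at each built-in end:
  1.5 M_X + 0.75 M_Y = 175.6
  0.75 M_X + 1.5 M_Y = 168.6
Solving the pair gives M_X = 81.19 kN·m and M_Y = 71.81 kN·m (hogging).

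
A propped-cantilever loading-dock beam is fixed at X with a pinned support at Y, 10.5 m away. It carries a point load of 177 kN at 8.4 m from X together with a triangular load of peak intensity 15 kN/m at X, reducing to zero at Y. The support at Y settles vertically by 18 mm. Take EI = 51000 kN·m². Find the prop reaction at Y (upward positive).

Choose R_Y as the redundant. The primary structure is the cantilever fixed at X.
Free-end deflection of the primary structure under the applied loading (downward +):
  point load 177 at a = 8.4: Pa²(3L − a)/(6EI) = 48083/EI
  triangular load, peak 15 at the fixed end: w₀L⁴/(30EI) = 6078/EI
  δ_0 = 54161/EI
Tip deflection under a unit load at Y: L³/(3EI) = 385.9/EI.
With EI = 51000 kN·m²: δ_0 = 1.062 m and δ_{YY} = 0.007566 m/kN.
Compatibility — the beam at Y must follow the support down by 0.018 m: δ_0 − R_Y·δ_{YY} = 0.018, so R_Y = (1.062 − 0.018)/0.007566 = 138 kN.

R_Y = 138 kN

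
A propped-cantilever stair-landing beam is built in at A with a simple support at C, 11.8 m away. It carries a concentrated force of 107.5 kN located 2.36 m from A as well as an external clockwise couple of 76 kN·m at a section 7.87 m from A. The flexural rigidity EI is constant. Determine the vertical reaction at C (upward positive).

R_C = 14.61 kN

Remove the prop at C; the released (primary) structure is a cantilever built in at A.
Primary-structure tip deflection at C by superposition:
  point load 107.5 at a = 2.36: Pa²(3L − a)/(6EI) = 3297/EI
  clockwise couple 76 at a = 7.87: M₀a(2L − a)/(2EI) = 4704/EI
  δ_0 = 8001/EI
Flexibility coefficient — unit upward force at C: δ_{CC} = L³/(3EI) = 547.7/EI.
The prop prevents deflection at C: R_C = δ_0/δ_{CC} = 8001/547.7 = 14.61 kN.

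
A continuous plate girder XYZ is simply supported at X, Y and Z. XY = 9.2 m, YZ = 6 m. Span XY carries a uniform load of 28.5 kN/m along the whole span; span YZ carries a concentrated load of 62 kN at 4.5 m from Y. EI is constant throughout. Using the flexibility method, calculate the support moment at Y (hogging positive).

M_Y = 199.7 kN·m

Insert a hinge at Y; M_Y is the redundant, and each span becomes simply supported.
Rotations at Y on the released spans (each span's end-slope, ×1/EI):
  span XY: UDL 28.5: wL³/(24EI) = 924.7/EI
  span YZ: point load 62 at a = 4.5: Pab(L + b)/(6LEI) = 87.19/EI
  relative rotation θ_0 = (924.7 + 87.19)/EI = 1012/EI
A unit hogging moment at Y produces rotation L₁/(3EI) + L₂/(3EI) = 5.067/EI.
Slope continuity at Y: θ_0 = M_Y·5.067/EI, so M_Y = 1012/5.067 = 199.7 kN·m (hogging).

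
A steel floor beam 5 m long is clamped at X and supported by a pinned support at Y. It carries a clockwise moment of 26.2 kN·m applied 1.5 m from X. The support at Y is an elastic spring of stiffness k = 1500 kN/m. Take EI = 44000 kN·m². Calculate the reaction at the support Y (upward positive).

Take the reaction at Y as the redundant and release it; the primary structure is a cantilever fixed at X.
Deflection at Y on the released cantilever, summing each load's contribution:
  clockwise couple 26.2 at a = 1.5: M₀a(2L − a)/(2EI) = 167/EI
Tip deflection under a unit load at Y: L³/(3EI) = 41.67/EI.
With EI = 44000 kN·m²: δ_0 = 0.003796 m and δ_{YY} = 0.000947 m/kN.
Compatibility — the spring shortens by R_Y/k under the reaction it provides: δ_0 − R_Y·δ_{YY} = R_Y/k. With 1/k = 0.000667 m/kN, R_Y = δ_0 / (δ_{YY} + 1/k) = 0.003796 / (0.000947 + 0.000667) = 2.352 kN.

R_Y = 2.352 kN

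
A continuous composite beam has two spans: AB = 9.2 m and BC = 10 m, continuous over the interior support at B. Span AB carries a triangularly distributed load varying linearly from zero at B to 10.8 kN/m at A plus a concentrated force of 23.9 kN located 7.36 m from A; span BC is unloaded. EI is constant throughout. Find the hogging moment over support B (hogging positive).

M_B = 40.72 kN·m

Release continuity at B by inserting a hinge; the redundant is the internal moment M_B. The primary structure is two simply-supported spans AB and BC.
Rotations at B on the released spans (each span's end-slope, ×1/EI):
  span AB: triangular load, peak 10.8: 7w₀L³/(360EI) = 163.5/EI
  span AB: point load 23.9 at a = 7.36: Pab(L + a)/(6LEI) = 97.1/EI
  relative rotation θ_0 = (260.6 + 0)/EI = 260.6/EI
A unit hogging moment at B produces rotation L₁/(3EI) + L₂/(3EI) = 6.4/EI.
Slope continuity at B: θ_0 = M_B·6.4/EI, so M_B = 260.6/6.4 = 40.72 kN·m (hogging).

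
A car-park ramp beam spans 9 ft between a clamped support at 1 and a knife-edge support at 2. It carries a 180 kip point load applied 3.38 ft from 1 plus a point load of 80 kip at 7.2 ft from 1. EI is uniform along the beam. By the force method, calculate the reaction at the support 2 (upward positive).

R_2 = 89.63 kip

Release the roller at 2. Primary structure: cantilever fixed at 1.
Free-end deflection of the primary structure under the applied loading (downward +):
  point load 180 at a = 3.38: Pa²(3L − a)/(6EI) = 8095/EI
  point load 80 at a = 7.2: Pa²(3L − a)/(6EI) = 13686/EI
  δ_0 = 21781/EI
Flexibility coefficient — unit upward force at 2: δ_{22} = L³/(3EI) = 243/EI.
The prop prevents deflection at 2: R_2 = δ_0/δ_{22} = 21781/243 = 89.63 kip.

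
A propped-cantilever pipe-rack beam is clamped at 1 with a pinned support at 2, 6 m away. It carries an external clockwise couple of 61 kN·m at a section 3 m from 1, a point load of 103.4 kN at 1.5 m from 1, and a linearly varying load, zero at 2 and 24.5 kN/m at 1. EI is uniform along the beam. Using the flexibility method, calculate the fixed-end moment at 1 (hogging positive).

Remove the prop at 2; the released (primary) structure is a cantilever built in at 1.
Downward deflection at the released point 2 due to the loads:
  clockwise couple 61 at a = 3: M₀a(2L − a)/(2EI) = 823.5/EI
  point load 103.4 at a = 1.5: Pa²(3L − a)/(6EI) = 639.8/EI
  triangular load, peak 24.5 at the fixed end: w₀L⁴/(30EI) = 1058/EI
  δ_0 = 2522/EI
Tip deflection under a unit load at 2: L³/(3EI) = 72/EI.
The prop prevents deflection at 2: R_2 = δ_0/δ_{22} = 2522/72 = 35.02 kN.
Moment equilibrium about 1: M_1 = Σ(load moments about 1) − R_2·L = 363.1 − 35.02×6 = 153 kN·m.

M_1 = 153 kN·m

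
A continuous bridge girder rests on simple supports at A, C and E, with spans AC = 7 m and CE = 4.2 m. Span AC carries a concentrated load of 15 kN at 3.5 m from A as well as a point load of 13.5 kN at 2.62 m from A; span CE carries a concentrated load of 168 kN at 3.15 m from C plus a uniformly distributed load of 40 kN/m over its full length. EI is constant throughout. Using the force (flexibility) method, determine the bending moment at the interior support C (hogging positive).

Take M_C as the redundant. Released structure: two simple spans AC and CE with a hinge at C.
Rotations at C on the released spans (each span's end-slope, ×1/EI):
  span AC: point load 15 at a = 3.5: Pab(L + a)/(6LEI) = 45.94/EI
  span AC: point load 13.5 at a = 2.62: Pab(L + a)/(6LEI) = 35.48/EI
  span CE: point load 168 at a = 3.15: Pab(L + b)/(6LEI) = 115.8/EI
  span CE: UDL 40: wL³/(24EI) = 123.5/EI
  relative rotation θ_0 = (81.42 + 239.2)/EI = 320.7/EI
A unit hogging moment at C produces rotation L₁/(3EI) + L₂/(3EI) = 3.733/EI.
Slope continuity at C: θ_0 = M_C·3.733/EI, so M_C = 320.7/3.733 = 85.89 kN·m (hogging).

M_C = 85.89 kN·m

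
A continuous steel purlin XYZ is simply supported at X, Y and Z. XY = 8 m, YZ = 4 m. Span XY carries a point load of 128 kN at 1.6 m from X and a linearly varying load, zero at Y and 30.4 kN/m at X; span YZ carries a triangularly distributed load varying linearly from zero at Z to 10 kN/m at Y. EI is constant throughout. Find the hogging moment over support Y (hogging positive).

Take M_Y as the redundant. Released structure: two simple spans XY and YZ with a hinge at Y.
Rotations at Y on the released spans (each span's end-slope, ×1/EI):
  span XY: point load 128 at a = 1.6: Pab(L + a)/(6LEI) = 262.1/EI
  span XY: triangular load, peak 30.4: 7w₀L³/(360EI) = 302.6/EI
  span YZ: triangular load, peak 10: w₀L³/(45EI) = 14.22/EI
  relative rotation θ_0 = (564.8 + 14.22)/EI = 579/EI
A unit hogging moment at Y produces rotation L₁/(3EI) + L₂/(3EI) = 4/EI.
Compatibility: M_Y·(L₁+L₂)/(3EI) = θ_0, giving M_Y = 144.8 kN·m (hogging).

M_Y = 144.8 kN·m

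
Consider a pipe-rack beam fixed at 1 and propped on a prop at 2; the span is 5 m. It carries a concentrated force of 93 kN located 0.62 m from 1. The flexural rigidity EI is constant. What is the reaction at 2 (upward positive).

Remove the prop at 2; the released (primary) structure is a cantilever built in at 1.
Downward deflection at the released point 2 due to the loads:
  point load 93 at a = 0.62: Pa²(3L − a)/(6EI) = 85.68/EI
Tip deflection under a unit load at 2: L³/(3EI) = 41.67/EI.
The prop prevents deflection at 2: R_2 = δ_0/δ_{22} = 85.68/41.67 = 2.056 kN.

R_2 = 2.056 kN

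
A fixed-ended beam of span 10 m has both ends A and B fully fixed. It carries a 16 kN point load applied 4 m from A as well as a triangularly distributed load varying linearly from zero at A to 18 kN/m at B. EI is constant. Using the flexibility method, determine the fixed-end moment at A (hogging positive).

M_A = 83.04 kN·m

Release both end moments; the primary structure is a simply-supported span AB with redundants M_A and M_B.
Simple-span end rotations at A and B under the given loads:
  at A: point load 16 at a = 4: Pab(L + b)/(6LEI) = 102.4/EI
  at B: point load 16 at a = 4: Pab(L + a)/(6LEI) = 89.6/EI
  at A: triangular load, peak 18: 7w₀L³/(360EI) = 350/EI
  at B: triangular load, peak 18: w₀L³/(45EI) = 400/EI
  θ_A0 = 452.4/EI,  θ_B0 = 489.6/EI
Flexibility coefficients: a unit moment at one end gives L/(3EI) there and L/(6EI) at the far end, so f₁₁ = f₂₂ = 3.333/EI and f₁₂ = f₂₁ = 1.667/EI.
Compatibility — zero rotation at each built-in end:
  3.333 M_A + 1.667 M_B = 452.4
  1.667 M_A + 3.333 M_B = 489.6
Solving the pair gives M_A = 83.04 kN·m and M_B = 105.4 kN·m (hogging).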